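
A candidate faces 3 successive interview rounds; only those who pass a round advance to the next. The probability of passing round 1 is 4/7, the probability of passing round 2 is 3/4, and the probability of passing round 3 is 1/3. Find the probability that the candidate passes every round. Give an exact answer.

1/7

Each stage is reached only if all earlier stages succeed, so
P = 4/7 × 3/4 × 1/3 = 12/84 = 1/7.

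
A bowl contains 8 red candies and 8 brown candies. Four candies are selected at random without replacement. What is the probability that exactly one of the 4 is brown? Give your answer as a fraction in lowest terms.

16/65

One ordering (brown drawn first) has probability 8/16 × 8/15 × 7/14 × 6/13 = 2688/43680 = 4/65.
There are C(4,1) = 4 such orderings, each equally likely, so P = 4 × 4/65 = 16/65.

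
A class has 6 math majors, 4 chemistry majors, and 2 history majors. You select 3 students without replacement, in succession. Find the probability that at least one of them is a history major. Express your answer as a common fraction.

5/11

P(no history majors) = 10/12 × 9/11 × 8/10 = 720/1320 = 6/11.
P(at least one) = 1 − 6/11 = 5/11.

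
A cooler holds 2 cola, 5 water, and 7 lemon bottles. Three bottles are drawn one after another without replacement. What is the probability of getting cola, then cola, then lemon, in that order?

1/156

Chain rule:
P = 2/14 × 1/13 × 7/12 = 14/2184 = 1/156.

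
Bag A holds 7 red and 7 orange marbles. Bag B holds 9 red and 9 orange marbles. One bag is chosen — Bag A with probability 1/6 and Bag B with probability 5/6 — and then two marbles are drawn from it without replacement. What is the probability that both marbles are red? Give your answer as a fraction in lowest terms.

311/1326

From Bag A: P(both red) = (7/14)(6/13) = 3/13.
From Bag B: P(both red) = (9/18)(8/17) = 4/17.
Total probability = (1/6)(3/13) + (5/6)(4/17) = 311/1326.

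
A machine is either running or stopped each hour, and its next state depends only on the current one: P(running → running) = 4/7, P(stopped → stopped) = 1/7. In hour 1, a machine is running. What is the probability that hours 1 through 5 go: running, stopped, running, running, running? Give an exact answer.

Hour 1 is given. For each transition, use the conditional probability from the current state:
P(stopped | running) = 3/7; P(running | stopped) = 6/7; P(running | running) = 4/7; P(running | running) = 4/7.
P = 3/7 × 6/7 × 4/7 × 4/7 = 288/2401.

288/2401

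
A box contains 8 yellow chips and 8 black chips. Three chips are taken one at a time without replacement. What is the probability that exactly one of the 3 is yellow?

One ordering (yellow drawn first) has probability 8/16 × 8/15 × 7/14 = 448/3360 = 2/15.
There are C(3,1) = 3 such orderings, each equally likely, so P = 3 × 2/15 = 2/5.

2/5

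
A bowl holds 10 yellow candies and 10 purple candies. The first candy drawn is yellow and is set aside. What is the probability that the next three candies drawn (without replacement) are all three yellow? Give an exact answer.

After the first draw, 9 of the remaining 19 candies are yellow.
P = 9/19 × 8/18 × 7/17 = 504/5814 = 28/323.

28/323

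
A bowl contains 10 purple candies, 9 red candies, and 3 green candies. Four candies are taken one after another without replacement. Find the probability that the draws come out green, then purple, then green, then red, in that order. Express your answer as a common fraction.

9/2926

Multiply the probability of each draw given the previous ones:
P = 3/22 × 10/21 × 2/20 × 9/19 = 540/175560 = 9/2926.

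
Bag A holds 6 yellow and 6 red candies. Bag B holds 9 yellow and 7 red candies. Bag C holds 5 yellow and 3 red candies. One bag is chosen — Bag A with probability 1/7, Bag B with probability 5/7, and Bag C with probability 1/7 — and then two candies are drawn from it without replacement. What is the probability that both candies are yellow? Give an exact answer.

From Bag A: P(both yellow) = (6/12)(5/11) = 5/22.
From Bag B: P(both yellow) = (9/16)(8/15) = 3/10.
From Bag C: P(both yellow) = (5/8)(4/7) = 5/14.
Total probability = (1/7)(5/22) + (5/7)(3/10) + (1/7)(5/14) = 321/1078.

321/1078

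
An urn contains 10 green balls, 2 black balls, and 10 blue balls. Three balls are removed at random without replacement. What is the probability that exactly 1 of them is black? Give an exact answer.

One ordering (black drawn first) has probability 2/22 × 20/21 × 19/20 = 760/9240 = 19/231.
There are C(3,1) = 3 such orderings, each equally likely, so P = 3 × 19/231 = 19/77.

19/77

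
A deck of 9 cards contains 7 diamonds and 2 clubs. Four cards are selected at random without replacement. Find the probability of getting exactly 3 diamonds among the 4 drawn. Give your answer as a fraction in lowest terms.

One ordering (diamonds drawn first) has probability 7/9 × 6/8 × 5/7 × 2/6 = 420/3024 = 5/36.
There are C(4,3) = 4 such orderings, each equally likely, so P = 4 × 5/36 = 5/9.

5/9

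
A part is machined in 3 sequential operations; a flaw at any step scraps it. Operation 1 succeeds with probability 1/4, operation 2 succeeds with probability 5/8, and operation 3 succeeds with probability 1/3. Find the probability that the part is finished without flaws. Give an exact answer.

5/96

Each stage is reached only if all earlier stages succeed, so
P = 1/4 × 5/8 × 1/3 = 5/96.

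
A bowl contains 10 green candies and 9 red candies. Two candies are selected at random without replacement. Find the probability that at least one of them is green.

P(no green) = 9/19 × 8/18 = 72/342 = 4/19.
P(at least one) = 1 − 4/19 = 15/19.

15/19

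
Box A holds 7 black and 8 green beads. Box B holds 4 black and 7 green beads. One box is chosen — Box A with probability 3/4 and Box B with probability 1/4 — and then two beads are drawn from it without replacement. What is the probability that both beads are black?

From Box A: P(both black) = (7/15)(6/14) = 1/5.
From Box B: P(both black) = (4/11)(3/10) = 6/55.
Total probability = (3/4)(1/5) + (1/4)(6/55) = 39/220.

39/220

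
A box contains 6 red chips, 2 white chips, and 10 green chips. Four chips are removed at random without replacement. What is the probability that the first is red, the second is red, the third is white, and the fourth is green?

5/612

Chain rule:
P = 6/18 × 5/17 × 2/16 × 10/15 = 600/73440 = 5/612.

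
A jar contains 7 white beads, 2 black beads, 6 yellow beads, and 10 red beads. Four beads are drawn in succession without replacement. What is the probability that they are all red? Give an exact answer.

P(all red) = 10/25 × 9/24 × 8/23 × 7/22 = 5040/303600 = 21/1265.

21/1265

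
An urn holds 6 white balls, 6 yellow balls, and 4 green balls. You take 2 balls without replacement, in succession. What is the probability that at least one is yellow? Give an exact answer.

P(no yellow) = 10/16 × 9/15 = 90/240 = 3/8.
P(at least one) = 1 − 3/8 = 5/8.

5/8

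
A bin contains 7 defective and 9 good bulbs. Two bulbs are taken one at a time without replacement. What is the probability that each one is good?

P = 9/16 × 8/15 = 72/240 = 3/10.

3/10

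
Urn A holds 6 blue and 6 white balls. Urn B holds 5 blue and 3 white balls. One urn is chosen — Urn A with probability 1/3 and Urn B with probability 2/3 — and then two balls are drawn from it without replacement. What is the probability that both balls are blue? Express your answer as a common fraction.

From Urn A: P(both blue) = (6/12)(5/11) = 5/22.
From Urn B: P(both blue) = (5/8)(4/7) = 5/14.
Total probability = (1/3)(5/22) + (2/3)(5/14) = 145/462.

145/462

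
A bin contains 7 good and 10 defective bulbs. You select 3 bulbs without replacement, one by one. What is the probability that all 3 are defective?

3/17

P = 10/17 × 9/16 × 8/15 = 720/4080 = 3/17.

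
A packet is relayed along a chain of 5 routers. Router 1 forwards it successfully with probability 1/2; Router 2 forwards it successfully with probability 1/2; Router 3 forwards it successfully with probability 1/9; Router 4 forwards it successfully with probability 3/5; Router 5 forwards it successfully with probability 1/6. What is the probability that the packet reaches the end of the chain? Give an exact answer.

1/360

Multiplying along the chain,
P = 1/2 × 1/2 × 1/9 × 3/5 × 1/6 = 3/1080 = 1/360.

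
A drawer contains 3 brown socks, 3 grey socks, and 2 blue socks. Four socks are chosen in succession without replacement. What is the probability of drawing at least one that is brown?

P(no brown) = 5/8 × 4/7 × 3/6 × 2/5 = 120/1680 = 1/14.
P(at least one) = 1 − 1/14 = 13/14.

13/14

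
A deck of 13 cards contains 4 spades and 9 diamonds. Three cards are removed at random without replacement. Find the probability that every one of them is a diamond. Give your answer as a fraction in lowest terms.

P = 9/13 × 8/12 × 7/11 = 504/1716 = 42/143.

42/143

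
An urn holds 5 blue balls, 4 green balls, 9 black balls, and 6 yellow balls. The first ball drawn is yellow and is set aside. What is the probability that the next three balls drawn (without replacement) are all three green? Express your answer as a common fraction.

4/1771

After the first draw, 4 of the remaining 23 balls are green.
P = 4/23 × 3/22 × 2/21 = 24/10626 = 4/1771.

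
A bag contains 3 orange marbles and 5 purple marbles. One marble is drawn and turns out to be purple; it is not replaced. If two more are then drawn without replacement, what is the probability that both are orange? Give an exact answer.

1/7

With the first marble removed, 3 orange remain out of 7.
P = 3/7 × 2/6 = 6/42 = 1/7.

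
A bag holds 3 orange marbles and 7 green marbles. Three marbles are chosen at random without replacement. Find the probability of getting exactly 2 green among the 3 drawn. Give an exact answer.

One ordering (green drawn first) has probability 7/10 × 6/9 × 3/8 = 126/720 = 7/40.
There are C(3,2) = 3 such orderings, each equally likely, so P = 3 × 7/40 = 21/40.

21/40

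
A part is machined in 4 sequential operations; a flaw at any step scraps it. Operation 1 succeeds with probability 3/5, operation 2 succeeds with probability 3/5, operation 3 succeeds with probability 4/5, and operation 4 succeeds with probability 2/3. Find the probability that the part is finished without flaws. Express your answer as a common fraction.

24/125

Multiplying along the chain,
P = 3/5 × 3/5 × 4/5 × 2/3 = 72/375 = 24/125.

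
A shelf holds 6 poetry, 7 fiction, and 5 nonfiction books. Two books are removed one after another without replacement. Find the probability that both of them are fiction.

P(all fiction) = 7/18 × 6/17 = 42/306 = 7/51.

7/51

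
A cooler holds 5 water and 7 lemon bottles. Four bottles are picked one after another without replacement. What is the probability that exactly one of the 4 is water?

35/99

One ordering (water drawn first) has probability 5/12 × 7/11 × 6/10 × 5/9 = 1050/11880 = 35/396.
There are C(4,1) = 4 such orderings, each equally likely, so P = 4 × 35/396 = 35/99.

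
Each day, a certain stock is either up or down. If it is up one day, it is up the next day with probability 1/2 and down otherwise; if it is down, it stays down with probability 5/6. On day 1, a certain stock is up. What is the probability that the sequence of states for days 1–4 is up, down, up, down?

1/24

Day 1 is given. For each transition, use the conditional probability from the current state:
P(down | up) = 1/2; P(up | down) = 1/6; P(down | up) = 1/2.
P = 1/2 × 1/6 × 1/2 = 1/24.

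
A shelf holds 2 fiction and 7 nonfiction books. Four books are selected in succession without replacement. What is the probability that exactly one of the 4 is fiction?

One ordering (fiction drawn first) has probability 2/9 × 7/8 × 6/7 × 5/6 = 420/3024 = 5/36.
There are C(4,1) = 4 such orderings, each equally likely, so P = 4 × 5/36 = 5/9.

5/9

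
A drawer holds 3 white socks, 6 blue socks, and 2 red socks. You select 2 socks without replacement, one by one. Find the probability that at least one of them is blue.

P(no blue) = 5/11 × 4/10 = 20/110 = 2/11.
P(at least one) = 1 − 2/11 = 9/11.

9/11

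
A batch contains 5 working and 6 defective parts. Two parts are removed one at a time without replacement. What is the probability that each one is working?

2/11

P = 5/11 × 4/10 = 20/110 = 2/11.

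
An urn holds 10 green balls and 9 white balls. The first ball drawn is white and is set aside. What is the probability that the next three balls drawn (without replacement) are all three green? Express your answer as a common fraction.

With the first ball removed, 10 green remain out of 18.
P = 10/18 × 9/17 × 8/16 = 720/4896 = 5/34.

5/34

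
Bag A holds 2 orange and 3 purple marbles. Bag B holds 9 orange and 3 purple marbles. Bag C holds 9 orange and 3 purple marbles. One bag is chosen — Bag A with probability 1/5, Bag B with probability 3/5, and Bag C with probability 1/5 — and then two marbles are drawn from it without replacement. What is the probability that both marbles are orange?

251/550

From Bag A: P(both orange) = (2/5)(1/4) = 1/10.
From Bag B: P(both orange) = (9/12)(8/11) = 6/11.
From Bag C: P(both orange) = (9/12)(8/11) = 6/11.
Total probability = (1/5)(1/10) + (3/5)(6/11) + (1/5)(6/11) = 251/550.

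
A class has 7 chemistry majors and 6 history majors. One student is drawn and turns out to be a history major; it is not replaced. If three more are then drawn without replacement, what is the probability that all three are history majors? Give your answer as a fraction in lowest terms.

1/22

After the first draw, 5 of the remaining 12 students are history majors.
P = 5/12 × 4/11 × 3/10 = 60/1320 = 1/22.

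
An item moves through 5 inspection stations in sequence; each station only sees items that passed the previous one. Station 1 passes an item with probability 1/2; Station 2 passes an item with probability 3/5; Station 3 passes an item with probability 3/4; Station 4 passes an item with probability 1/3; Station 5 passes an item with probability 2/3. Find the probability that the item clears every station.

1/20

Multiplying along the chain,
P = 1/2 × 3/5 × 3/4 × 1/3 × 2/3 = 18/360 = 1/20.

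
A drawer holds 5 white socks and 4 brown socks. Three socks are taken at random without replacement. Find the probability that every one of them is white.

5/42

P(every draw is white) = 5/9 × 4/8 × 3/7 = 60/504 = 5/42.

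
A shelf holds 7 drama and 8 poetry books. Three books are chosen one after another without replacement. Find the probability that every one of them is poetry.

8/65

P(every draw is poetry) = 8/15 × 7/14 × 6/13 = 336/2730 = 8/65.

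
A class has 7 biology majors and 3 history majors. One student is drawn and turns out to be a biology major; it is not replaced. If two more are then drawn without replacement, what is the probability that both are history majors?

1/12

With the first student removed, 3 history majors remain out of 9.
P = 3/9 × 2/8 = 6/72 = 1/12.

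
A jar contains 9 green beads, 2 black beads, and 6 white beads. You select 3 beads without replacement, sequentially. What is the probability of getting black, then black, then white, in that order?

1/340

Chain rule:
P = 2/17 × 1/16 × 6/15 = 12/4080 = 1/340.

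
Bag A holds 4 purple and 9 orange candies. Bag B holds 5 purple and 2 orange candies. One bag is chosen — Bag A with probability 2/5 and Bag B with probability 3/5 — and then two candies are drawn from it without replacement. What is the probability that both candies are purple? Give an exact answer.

144/455

From Bag A: P(both purple) = (4/13)(3/12) = 1/13.
From Bag B: P(both purple) = (5/7)(4/6) = 10/21.
Total probability = (2/5)(1/13) + (3/5)(10/21) = 144/455.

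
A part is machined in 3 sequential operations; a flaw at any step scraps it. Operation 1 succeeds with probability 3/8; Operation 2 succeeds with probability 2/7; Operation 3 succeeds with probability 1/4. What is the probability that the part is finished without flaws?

3/112

Multiplying along the chain,
P = 3/8 × 2/7 × 1/4 = 6/224 = 3/112.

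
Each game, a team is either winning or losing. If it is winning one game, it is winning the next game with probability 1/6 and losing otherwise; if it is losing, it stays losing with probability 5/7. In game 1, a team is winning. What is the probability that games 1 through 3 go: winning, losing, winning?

Game 1 is given. For each transition, use the conditional probability from the current state:
P(losing | winning) = 5/6; P(winning | losing) = 2/7.
P = 5/6 × 2/7 = 10/42 = 5/21.

5/21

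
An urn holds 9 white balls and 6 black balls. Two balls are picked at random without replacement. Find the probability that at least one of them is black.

23/35

P(no black) = 9/15 × 8/14 = 72/210 = 12/35.
P(at least one) = 1 − 12/35 = 23/35.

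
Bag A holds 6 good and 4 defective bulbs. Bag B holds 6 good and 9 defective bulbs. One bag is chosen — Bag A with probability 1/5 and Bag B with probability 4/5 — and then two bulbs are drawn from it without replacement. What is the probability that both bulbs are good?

19/105

From Bag A: P(both good) = (6/10)(5/9) = 1/3.
From Bag B: P(both good) = (6/15)(5/14) = 1/7.
Total probability = (1/5)(1/3) + (4/5)(1/7) = 19/105.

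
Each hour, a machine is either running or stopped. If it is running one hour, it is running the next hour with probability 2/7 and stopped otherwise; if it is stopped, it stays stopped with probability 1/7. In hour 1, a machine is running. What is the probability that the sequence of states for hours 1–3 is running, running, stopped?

Hour 1 is given. For each transition, use the conditional probability from the current state:
P(running | running) = 2/7; P(stopped | running) = 5/7.
P = 2/7 × 5/7 = 10/49.

10/49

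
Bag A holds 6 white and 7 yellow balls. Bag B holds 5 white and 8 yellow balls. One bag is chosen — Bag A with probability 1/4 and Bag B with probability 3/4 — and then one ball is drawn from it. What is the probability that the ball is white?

From Bag A: P(white) = 6/13.
From Bag B: P(white) = 5/13.
Total probability = (1/4)(6/13) + (3/4)(5/13) = 21/52.

21/52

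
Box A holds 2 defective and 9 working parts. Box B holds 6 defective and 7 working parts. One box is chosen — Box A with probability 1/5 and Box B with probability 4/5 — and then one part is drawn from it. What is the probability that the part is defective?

From Box A: P(defective) = 2/11.
From Box B: P(defective) = 6/13.
Total probability = (1/5)(2/11) + (4/5)(6/13) = 58/143.

58/143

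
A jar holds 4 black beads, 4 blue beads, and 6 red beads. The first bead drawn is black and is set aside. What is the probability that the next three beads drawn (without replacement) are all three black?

With the first bead removed, 3 black remain out of 13.
P = 3/13 × 2/12 × 1/11 = 6/1716 = 1/286.

1/286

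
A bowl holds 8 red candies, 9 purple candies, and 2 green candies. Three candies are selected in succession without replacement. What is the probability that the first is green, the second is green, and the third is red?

8/2907

Multiply the probability of each draw given the previous ones:
P = 2/19 × 1/18 × 8/17 = 16/5814 = 8/2907.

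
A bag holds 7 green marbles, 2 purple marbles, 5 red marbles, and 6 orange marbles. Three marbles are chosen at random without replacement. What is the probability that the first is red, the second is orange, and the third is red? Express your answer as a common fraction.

1/57

Chain rule:
P = 5/20 × 6/19 × 4/18 = 120/6840 = 1/57.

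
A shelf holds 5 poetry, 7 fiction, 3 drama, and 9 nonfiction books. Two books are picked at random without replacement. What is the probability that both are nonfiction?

3/23

P = 9/24 × 8/23 = 72/552 = 3/23.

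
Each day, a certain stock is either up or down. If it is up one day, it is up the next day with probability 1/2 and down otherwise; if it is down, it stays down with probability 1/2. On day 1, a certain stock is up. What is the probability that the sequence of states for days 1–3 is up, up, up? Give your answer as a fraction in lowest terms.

1/4

Day 1 is given. For each transition, use the conditional probability from the current state:
P(up | up) = 1/2; P(up | up) = 1/2.
P = 1/2 × 1/2 = 1/4.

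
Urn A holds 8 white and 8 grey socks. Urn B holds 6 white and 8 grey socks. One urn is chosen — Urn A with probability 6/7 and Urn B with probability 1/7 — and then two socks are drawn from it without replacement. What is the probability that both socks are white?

712/3185

From Urn A: P(both white) = (8/16)(7/15) = 7/30.
From Urn B: P(both white) = (6/14)(5/13) = 15/91.
Total probability = (6/7)(7/30) + (1/7)(15/91) = 712/3185.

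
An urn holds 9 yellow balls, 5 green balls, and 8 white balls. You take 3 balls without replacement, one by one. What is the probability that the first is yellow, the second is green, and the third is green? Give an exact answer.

Each draw changes the counts, so multiply the conditional probabilities along the sequence:
P = 9/22 × 5/21 × 4/20 = 180/9240 = 3/154.

3/154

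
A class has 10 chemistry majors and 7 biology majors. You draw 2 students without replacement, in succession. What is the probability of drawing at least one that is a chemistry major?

P(no chemistry majors) = 7/17 × 6/16 = 42/272 = 21/136.
P(at least one) = 1 − 21/136 = 115/136.

115/136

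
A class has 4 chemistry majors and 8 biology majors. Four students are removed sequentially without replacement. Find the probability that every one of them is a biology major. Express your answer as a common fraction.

P(every draw is a biology major) = 8/12 × 7/11 × 6/10 × 5/9 = 1680/11880 = 14/99.

14/99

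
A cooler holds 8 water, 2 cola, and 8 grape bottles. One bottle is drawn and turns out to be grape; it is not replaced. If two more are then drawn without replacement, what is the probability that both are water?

After the first draw, 8 of the remaining 17 bottles are water.
P = 8/17 × 7/16 = 56/272 = 7/34.

7/34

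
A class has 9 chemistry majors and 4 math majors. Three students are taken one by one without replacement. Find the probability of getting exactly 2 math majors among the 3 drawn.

27/143

One ordering (math majors drawn first) has probability 4/13 × 3/12 × 9/11 = 108/1716 = 9/143.
There are C(3,2) = 3 such orderings, each equally likely, so P = 3 × 9/143 = 27/143.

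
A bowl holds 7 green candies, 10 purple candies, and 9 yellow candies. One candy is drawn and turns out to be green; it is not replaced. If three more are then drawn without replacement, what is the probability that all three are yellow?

21/575

After the first draw, 9 of the remaining 25 candies are yellow.
P = 9/25 × 8/24 × 7/23 = 504/13800 = 21/575.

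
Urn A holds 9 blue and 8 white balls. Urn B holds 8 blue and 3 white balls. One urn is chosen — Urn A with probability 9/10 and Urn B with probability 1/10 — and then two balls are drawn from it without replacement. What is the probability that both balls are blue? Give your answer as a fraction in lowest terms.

From Urn A: P(both blue) = (9/17)(8/16) = 9/34.
From Urn B: P(both blue) = (8/11)(7/10) = 28/55.
Total probability = (9/10)(9/34) + (1/10)(28/55) = 5407/18700.

5407/18700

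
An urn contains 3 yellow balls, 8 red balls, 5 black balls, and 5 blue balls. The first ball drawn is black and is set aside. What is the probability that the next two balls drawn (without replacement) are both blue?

After the first draw, 5 of the remaining 20 balls are blue.
P = 5/20 × 4/19 = 20/380 = 1/19.

1/19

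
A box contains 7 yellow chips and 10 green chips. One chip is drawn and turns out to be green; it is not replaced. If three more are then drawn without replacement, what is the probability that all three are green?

After the first draw, 9 of the remaining 16 chips are green.
P = 9/16 × 8/15 × 7/14 = 504/3360 = 3/20.

3/20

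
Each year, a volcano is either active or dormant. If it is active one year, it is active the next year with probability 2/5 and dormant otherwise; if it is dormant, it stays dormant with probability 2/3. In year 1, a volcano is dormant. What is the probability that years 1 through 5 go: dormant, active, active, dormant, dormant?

4/75

Year 1 is given. For each transition, use the conditional probability from the current state:
P(active | dormant) = 1/3; P(active | active) = 2/5; P(dormant | active) = 3/5; P(dormant | dormant) = 2/3.
P = 1/3 × 2/5 × 3/5 × 2/3 = 12/225 = 4/75.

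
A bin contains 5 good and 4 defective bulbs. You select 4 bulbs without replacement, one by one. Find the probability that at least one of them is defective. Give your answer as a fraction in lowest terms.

121/126

P(no defective) = 5/9 × 4/8 × 3/7 × 2/6 = 120/3024 = 5/126.
P(at least one) = 1 − 5/126 = 121/126.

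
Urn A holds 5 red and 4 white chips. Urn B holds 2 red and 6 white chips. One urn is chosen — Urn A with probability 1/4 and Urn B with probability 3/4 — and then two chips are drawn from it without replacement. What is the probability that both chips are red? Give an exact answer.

97/1008

From Urn A: P(both red) = (5/9)(4/8) = 5/18.
From Urn B: P(both red) = (2/8)(1/7) = 1/28.
Total probability = (1/4)(5/18) + (3/4)(1/28) = 97/1008.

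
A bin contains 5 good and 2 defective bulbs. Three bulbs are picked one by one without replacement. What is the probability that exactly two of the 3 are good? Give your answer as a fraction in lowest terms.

4/7

One ordering (good drawn first) has probability 5/7 × 4/6 × 2/5 = 40/210 = 4/21.
There are C(3,2) = 3 such orderings, each equally likely, so P = 3 × 4/21 = 4/7.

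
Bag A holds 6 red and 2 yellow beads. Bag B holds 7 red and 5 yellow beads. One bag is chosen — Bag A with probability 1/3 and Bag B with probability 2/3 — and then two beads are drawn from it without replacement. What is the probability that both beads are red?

361/924

From Bag A: P(both red) = (6/8)(5/7) = 15/28.
From Bag B: P(both red) = (7/12)(6/11) = 7/22.
Total probability = (1/3)(15/28) + (2/3)(7/22) = 361/924.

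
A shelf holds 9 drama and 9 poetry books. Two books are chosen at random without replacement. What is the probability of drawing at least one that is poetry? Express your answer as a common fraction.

13/17

P(no poetry) = 9/18 × 8/17 = 72/306 = 4/17.
P(at least one) = 1 − 4/17 = 13/17.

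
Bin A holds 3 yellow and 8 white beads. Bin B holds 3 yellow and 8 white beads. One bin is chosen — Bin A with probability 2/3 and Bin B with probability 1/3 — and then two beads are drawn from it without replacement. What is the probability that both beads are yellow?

From Bin A: P(both yellow) = (3/11)(2/10) = 3/55.
From Bin B: P(both yellow) = (3/11)(2/10) = 3/55.
Total probability = (2/3)(3/55) + (1/3)(3/55) = 3/55.

3/55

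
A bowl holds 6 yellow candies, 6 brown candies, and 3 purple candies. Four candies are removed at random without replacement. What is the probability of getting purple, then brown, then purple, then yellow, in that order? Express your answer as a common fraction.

Multiply the probability of each draw given the previous ones:
P = 3/15 × 6/14 × 2/13 × 6/12 = 216/32760 = 3/455.

3/455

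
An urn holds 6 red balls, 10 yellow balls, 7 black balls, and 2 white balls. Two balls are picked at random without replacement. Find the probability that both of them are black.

P(every draw is black) = 7/25 × 6/24 = 42/600 = 7/100.

7/100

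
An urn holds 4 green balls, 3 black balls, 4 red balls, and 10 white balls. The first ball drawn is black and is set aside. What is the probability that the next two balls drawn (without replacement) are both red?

3/95

After the first draw, 4 of the remaining 20 balls are red.
P = 4/20 × 3/19 = 12/380 = 3/95.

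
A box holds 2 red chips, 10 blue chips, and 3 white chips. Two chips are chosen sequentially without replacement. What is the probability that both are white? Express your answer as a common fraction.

1/35

P = 3/15 × 2/14 = 6/210 = 1/35.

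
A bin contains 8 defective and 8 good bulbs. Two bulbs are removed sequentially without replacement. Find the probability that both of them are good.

P(all good) = 8/16 × 7/15 = 56/240 = 7/30.

7/30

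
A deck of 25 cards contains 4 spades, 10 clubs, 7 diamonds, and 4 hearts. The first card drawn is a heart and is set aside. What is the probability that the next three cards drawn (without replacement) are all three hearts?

1/2024

With the first card removed, 3 hearts remain out of 24.
P = 3/24 × 2/23 × 1/22 = 6/12144 = 1/2024.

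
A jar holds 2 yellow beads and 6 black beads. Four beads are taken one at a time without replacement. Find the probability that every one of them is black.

3/14

P(every draw is black) = 6/8 × 5/7 × 4/6 × 3/5 = 360/1680 = 3/14.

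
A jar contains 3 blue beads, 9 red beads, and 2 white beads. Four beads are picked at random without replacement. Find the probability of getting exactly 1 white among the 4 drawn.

One ordering (white drawn first) has probability 2/14 × 12/13 × 11/12 × 10/11 = 2640/24024 = 10/91.
There are C(4,1) = 4 such orderings, each equally likely, so P = 4 × 10/91 = 40/91.

40/91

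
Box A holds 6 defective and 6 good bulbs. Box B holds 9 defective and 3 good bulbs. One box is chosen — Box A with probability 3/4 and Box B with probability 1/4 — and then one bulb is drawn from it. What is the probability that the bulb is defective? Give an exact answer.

From Box A: P(defective) = 6/12.
From Box B: P(defective) = 9/12.
Total probability = (3/4)(6/12) + (1/4)(9/12) = 9/16.

9/16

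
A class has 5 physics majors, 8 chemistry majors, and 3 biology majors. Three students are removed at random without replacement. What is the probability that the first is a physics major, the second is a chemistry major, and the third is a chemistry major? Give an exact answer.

1/12

Each draw changes the counts, so multiply the conditional probabilities along the sequence:
P = 5/16 × 8/15 × 7/14 = 280/3360 = 1/12.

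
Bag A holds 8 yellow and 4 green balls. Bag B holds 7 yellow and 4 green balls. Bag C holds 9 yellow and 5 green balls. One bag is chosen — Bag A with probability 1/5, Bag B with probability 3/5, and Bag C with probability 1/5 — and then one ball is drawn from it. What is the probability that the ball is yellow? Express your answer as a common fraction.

From Bag A: P(yellow) = 8/12.
From Bag B: P(yellow) = 7/11.
From Bag C: P(yellow) = 9/14.
Total probability = (1/5)(8/12) + (3/5)(7/11) + (1/5)(9/14) = 1487/2310.

1487/2310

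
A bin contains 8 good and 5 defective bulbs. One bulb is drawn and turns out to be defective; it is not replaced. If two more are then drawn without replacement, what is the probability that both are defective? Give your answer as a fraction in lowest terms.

1/11

With the first bulb removed, 4 defective remain out of 12.
P = 4/12 × 3/11 = 12/132 = 1/11.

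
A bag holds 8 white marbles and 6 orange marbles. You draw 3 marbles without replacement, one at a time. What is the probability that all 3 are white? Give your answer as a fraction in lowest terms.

P(all white) = 8/14 × 7/13 × 6/12 = 336/2184 = 2/13.

2/13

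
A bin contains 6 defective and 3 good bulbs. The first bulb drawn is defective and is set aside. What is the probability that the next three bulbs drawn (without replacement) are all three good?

1/56

With the first bulb removed, 3 good remain out of 8.
P = 3/8 × 2/7 × 1/6 = 6/336 = 1/56.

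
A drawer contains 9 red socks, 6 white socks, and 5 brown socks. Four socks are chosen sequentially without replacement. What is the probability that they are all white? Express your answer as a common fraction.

1/323

P(all white) = 6/20 × 5/19 × 4/18 × 3/17 = 360/116280 = 1/323.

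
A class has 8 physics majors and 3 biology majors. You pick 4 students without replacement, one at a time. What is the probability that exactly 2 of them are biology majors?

One ordering (biology majors drawn first) has probability 3/11 × 2/10 × 8/9 × 7/8 = 336/7920 = 7/165.
There are C(4,2) = 6 such orderings, each equally likely, so P = 6 × 7/165 = 14/55.

14/55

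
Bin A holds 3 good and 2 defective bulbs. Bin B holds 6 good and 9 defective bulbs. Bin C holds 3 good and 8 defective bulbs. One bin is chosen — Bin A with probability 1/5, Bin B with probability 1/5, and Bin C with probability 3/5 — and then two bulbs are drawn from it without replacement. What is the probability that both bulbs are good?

From Bin A: P(both good) = (3/5)(2/4) = 3/10.
From Bin B: P(both good) = (6/15)(5/14) = 1/7.
From Bin C: P(both good) = (3/11)(2/10) = 3/55.
Total probability = (1/5)(3/10) + (1/5)(1/7) + (3/5)(3/55) = 467/3850.

467/3850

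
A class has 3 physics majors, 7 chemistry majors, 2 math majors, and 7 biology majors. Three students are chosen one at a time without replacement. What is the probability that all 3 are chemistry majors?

35/969

P(all chemistry majors) = 7/19 × 6/18 × 5/17 = 210/5814 = 35/969.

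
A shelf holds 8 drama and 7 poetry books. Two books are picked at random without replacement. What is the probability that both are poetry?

1/5

P(all poetry) = 7/15 × 6/14 = 42/210 = 1/5.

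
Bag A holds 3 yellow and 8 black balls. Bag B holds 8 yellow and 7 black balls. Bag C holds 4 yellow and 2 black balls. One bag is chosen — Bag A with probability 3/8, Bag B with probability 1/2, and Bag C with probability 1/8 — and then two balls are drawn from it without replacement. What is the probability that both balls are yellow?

From Bag A: P(both yellow) = (3/11)(2/10) = 3/55.
From Bag B: P(both yellow) = (8/15)(7/14) = 4/15.
From Bag C: P(both yellow) = (4/6)(3/5) = 2/5.
Total probability = (3/8)(3/55) + (1/2)(4/15) + (1/8)(2/5) = 269/1320.

269/1320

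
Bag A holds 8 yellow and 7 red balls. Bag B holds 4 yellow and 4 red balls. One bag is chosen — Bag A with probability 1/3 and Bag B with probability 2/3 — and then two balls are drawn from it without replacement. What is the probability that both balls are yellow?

73/315

From Bag A: P(both yellow) = (8/15)(7/14) = 4/15.
From Bag B: P(both yellow) = (4/8)(3/7) = 3/14.
Total probability = (1/3)(4/15) + (2/3)(3/14) = 73/315.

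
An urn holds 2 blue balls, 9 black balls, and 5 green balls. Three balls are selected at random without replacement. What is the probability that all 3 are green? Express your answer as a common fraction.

1/56

P(all green) = 5/16 × 4/15 × 3/14 = 60/3360 = 1/56.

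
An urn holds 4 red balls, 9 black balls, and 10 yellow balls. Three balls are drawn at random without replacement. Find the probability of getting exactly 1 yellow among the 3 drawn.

One ordering (yellow drawn first) has probability 10/23 × 13/22 × 12/21 = 1560/10626 = 260/1771.
There are C(3,1) = 3 such orderings, each equally likely, so P = 3 × 260/1771 = 780/1771.

780/1771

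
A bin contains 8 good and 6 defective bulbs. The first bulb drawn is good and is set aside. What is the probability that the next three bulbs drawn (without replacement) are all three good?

With the first bulb removed, 7 good remain out of 13.
P = 7/13 × 6/12 × 5/11 = 210/1716 = 35/286.

35/286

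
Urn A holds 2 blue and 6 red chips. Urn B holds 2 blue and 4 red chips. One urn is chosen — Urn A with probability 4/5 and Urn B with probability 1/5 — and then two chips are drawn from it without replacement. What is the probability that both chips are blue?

From Urn A: P(both blue) = (2/8)(1/7) = 1/28.
From Urn B: P(both blue) = (2/6)(1/5) = 1/15.
Total probability = (4/5)(1/28) + (1/5)(1/15) = 22/525.

22/525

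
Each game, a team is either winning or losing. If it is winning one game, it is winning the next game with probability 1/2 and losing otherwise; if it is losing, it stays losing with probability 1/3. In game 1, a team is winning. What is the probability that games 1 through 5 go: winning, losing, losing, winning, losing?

Game 1 is given. For each transition, use the conditional probability from the current state:
P(losing | winning) = 1/2; P(losing | losing) = 1/3; P(winning | losing) = 2/3; P(losing | winning) = 1/2.
P = 1/2 × 1/3 × 2/3 × 1/2 = 2/36 = 1/18.

1/18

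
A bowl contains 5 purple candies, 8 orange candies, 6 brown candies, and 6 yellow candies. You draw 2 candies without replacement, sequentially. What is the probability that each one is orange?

7/75

P(every draw is orange) = 8/25 × 7/24 = 56/600 = 7/75.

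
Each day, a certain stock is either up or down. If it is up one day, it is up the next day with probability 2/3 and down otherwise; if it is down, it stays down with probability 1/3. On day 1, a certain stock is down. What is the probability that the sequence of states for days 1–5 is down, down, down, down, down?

1/81

Day 1 is given. For each transition, use the conditional probability from the current state:
P(down | down) = 1/3; P(down | down) = 1/3; P(down | down) = 1/3; P(down | down) = 1/3.
P = 1/3 × 1/3 × 1/3 × 1/3 = 1/81.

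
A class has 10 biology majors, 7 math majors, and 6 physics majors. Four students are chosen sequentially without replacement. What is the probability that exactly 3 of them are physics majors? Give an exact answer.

One ordering (physics majors drawn first) has probability 6/23 × 5/22 × 4/21 × 17/20 = 2040/212520 = 17/1771.
There are C(4,3) = 4 such orderings, each equally likely, so P = 4 × 17/1771 = 68/1771.

68/1771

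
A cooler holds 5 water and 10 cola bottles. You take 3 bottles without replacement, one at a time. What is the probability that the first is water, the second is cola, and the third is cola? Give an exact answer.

Chain rule:
P = 5/15 × 10/14 × 9/13 = 450/2730 = 15/91.

15/91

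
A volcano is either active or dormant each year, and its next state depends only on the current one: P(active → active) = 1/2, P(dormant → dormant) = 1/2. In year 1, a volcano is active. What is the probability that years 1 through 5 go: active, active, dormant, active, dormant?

1/16

Year 1 is given. For each transition, use the conditional probability from the current state:
P(active | active) = 1/2; P(dormant | active) = 1/2; P(active | dormant) = 1/2; P(dormant | active) = 1/2.
P = 1/2 × 1/2 × 1/2 × 1/2 = 1/16.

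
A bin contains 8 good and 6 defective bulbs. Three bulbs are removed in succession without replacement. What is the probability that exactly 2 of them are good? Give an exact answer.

One ordering (good drawn first) has probability 8/14 × 7/13 × 6/12 = 336/2184 = 2/13.
There are C(3,2) = 3 such orderings, each equally likely, so P = 3 × 2/13 = 6/13.

6/13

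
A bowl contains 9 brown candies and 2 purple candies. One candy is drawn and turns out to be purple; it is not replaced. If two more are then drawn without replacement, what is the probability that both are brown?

With the first candy removed, 9 brown remain out of 10.
P = 9/10 × 8/9 = 72/90 = 4/5.

4/5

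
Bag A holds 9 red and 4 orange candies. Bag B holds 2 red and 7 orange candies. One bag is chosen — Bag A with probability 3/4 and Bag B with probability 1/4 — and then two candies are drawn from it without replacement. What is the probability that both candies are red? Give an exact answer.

661/1872

From Bag A: P(both red) = (9/13)(8/12) = 6/13.
From Bag B: P(both red) = (2/9)(1/8) = 1/36.
Total probability = (3/4)(6/13) + (1/4)(1/36) = 661/1872.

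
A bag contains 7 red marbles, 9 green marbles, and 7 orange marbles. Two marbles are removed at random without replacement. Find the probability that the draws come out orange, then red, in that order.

Multiply the probability of each draw given the previous ones:
P = 7/23 × 7/22 = 49/506.

49/506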